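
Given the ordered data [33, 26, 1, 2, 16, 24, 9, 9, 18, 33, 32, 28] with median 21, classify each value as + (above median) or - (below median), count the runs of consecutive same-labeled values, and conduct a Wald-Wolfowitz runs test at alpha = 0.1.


Step 1: Compute median = 21; label A = above, B = below.
Labels in order: AABBBABBBAAA  (n_A = 6, n_B = 6)
Step 2: Count runs R = 5.
Step 3: Under H0 (random ordering), E[R] = 2*n_A*n_B/(n_A+n_B) + 1 = 2*6*6/12 + 1 = 7.0000.
        Var[R] = 2*n_A*n_B*(2*n_A*n_B - n_A - n_B) / ((n_A+n_B)^2 * (n_A+n_B-1)) = 4320/1584 = 2.7273.
        SD[R] = 1.6514.
Step 4: Continuity-corrected z = (R + 0.5 - E[R]) / SD[R] = (5 + 0.5 - 7.0000) / 1.6514 = -0.9083.
Step 5: Two-sided p-value via normal approximation = 2*(1 - Phi(|z|)) = 0.363722.
Step 6: alpha = 0.1. fail to reject H0.

R = 5, z = -0.9083, p = 0.363722, fail to reject H0.


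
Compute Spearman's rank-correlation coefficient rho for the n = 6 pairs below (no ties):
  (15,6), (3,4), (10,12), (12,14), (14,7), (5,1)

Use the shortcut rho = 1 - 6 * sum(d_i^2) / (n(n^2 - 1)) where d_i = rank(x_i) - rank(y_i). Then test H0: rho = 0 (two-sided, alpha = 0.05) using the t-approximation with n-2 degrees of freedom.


Step 1: Rank x and y separately (midranks; no ties here).
rank(x): 15->6, 3->1, 10->3, 12->4, 14->5, 5->2
rank(y): 6->3, 4->2, 12->5, 14->6, 7->4, 1->1
Step 2: d_i = R_x(i) - R_y(i); compute d_i^2.
  (6-3)^2=9, (1-2)^2=1, (3-5)^2=4, (4-6)^2=4, (5-4)^2=1, (2-1)^2=1
sum(d^2) = 20.
Step 3: rho = 1 - 6*20 / (6*(6^2 - 1)) = 1 - 120/210 = 0.428571.
Step 4: Under H0, t = rho * sqrt((n-2)/(1-rho^2)) = 0.9487 ~ t(4).
Step 5: Two-sided p-value from the t-distribution with 4 df = 0.396501.
Step 6: alpha = 0.05. fail to reject H0.

rho = 0.4286, p = 0.396501, fail to reject H0 at alpha = 0.05.


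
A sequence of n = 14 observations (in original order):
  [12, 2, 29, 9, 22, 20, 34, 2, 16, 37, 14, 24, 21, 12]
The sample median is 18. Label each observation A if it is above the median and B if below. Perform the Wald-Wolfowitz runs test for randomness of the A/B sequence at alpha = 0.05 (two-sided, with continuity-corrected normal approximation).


Step 1: Compute median = 18; label A = above, B = below.
Labels in order: BBABAAABBABAAB  (n_A = 7, n_B = 7)
Step 2: Count runs R = 9.
Step 3: Under H0 (random ordering), E[R] = 2*n_A*n_B/(n_A+n_B) + 1 = 2*7*7/14 + 1 = 8.0000.
        Var[R] = 2*n_A*n_B*(2*n_A*n_B - n_A - n_B) / ((n_A+n_B)^2 * (n_A+n_B-1)) = 8232/2548 = 3.2308.
        SD[R] = 1.7974.
Step 4: Continuity-corrected z = (R - 0.5 - E[R]) / SD[R] = (9 - 0.5 - 8.0000) / 1.7974 = 0.2782.
Step 5: Two-sided p-value via normal approximation = 2*(1 - Phi(|z|)) = 0.780879.
Step 6: alpha = 0.05. fail to reject H0.

R = 9, z = 0.2782, p = 0.780879, fail to reject H0.


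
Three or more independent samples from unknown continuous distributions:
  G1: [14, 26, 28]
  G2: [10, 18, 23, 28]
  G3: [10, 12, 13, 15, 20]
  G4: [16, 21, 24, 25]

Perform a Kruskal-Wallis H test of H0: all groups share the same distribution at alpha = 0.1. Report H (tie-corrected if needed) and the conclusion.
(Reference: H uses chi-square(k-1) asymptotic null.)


Step 1: Combine all N = 16 observations and assign midranks.
sorted (value, group, rank): (10,G2,1.5), (10,G3,1.5), (12,G3,3), (13,G3,4), (14,G1,5), (15,G3,6), (16,G4,7), (18,G2,8), (20,G3,9), (21,G4,10), (23,G2,11), (24,G4,12), (25,G4,13), (26,G1,14), (28,G1,15.5), (28,G2,15.5)
Step 2: Sum ranks within each group.
R_1 = 34.5 (n_1 = 3)
R_2 = 36 (n_2 = 4)
R_3 = 23.5 (n_3 = 5)
R_4 = 42 (n_4 = 4)
Step 3: H = 12/(N(N+1)) * sum(R_i^2/n_i) - 3(N+1)
     = 12/(16*17) * (34.5^2/3 + 36^2/4 + 23.5^2/5 + 42^2/4) - 3*17
     = 0.044118 * 1272.2 - 51
     = 5.126471.
Step 4: Ties present; correction factor C = 1 - 12/(16^3 - 16) = 0.997059. Corrected H = 5.126471 / 0.997059 = 5.141593.
Step 5: Under H0, H ~ chi^2(3); p-value = 0.161718.
Step 6: alpha = 0.1. fail to reject H0.

H = 5.1416, df = 3, p = 0.161718, fail to reject H0.


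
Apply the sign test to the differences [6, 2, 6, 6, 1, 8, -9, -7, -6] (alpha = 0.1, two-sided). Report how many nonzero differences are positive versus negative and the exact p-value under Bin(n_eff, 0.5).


Step 1: Discard zero differences. Original n = 9; n_eff = number of nonzero differences = 9.
Nonzero differences (with sign): +6, +2, +6, +6, +1, +8, -9, -7, -6
Step 2: Count signs: positive = 6, negative = 3.
Step 3: Under H0: P(positive) = 0.5, so the number of positives S ~ Bin(9, 0.5).
Step 4: Two-sided exact p-value = sum of Bin(9,0.5) probabilities at or below the observed probability = 0.507812.
Step 5: alpha = 0.1. fail to reject H0.

n_eff = 9, pos = 6, neg = 3, p = 0.507812, fail to reject H0.


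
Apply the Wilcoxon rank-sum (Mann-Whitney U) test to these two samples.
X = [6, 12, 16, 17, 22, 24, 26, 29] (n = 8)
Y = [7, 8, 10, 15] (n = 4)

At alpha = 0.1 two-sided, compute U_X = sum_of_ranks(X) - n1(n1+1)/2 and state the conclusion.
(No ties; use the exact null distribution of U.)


Step 1: Combine and sort all 12 observations; assign midranks.
sorted (value, group): (6,X), (7,Y), (8,Y), (10,Y), (12,X), (15,Y), (16,X), (17,X), (22,X), (24,X), (26,X), (29,X)
ranks: 6->1, 7->2, 8->3, 10->4, 12->5, 15->6, 16->7, 17->8, 22->9, 24->10, 26->11, 29->12
Step 2: Rank sum for X: R1 = 1 + 5 + 7 + 8 + 9 + 10 + 11 + 12 = 63.
Step 3: U_X = R1 - n1(n1+1)/2 = 63 - 8*9/2 = 63 - 36 = 27.
       U_Y = n1*n2 - U_X = 32 - 27 = 5.
Step 4: No ties, so the exact null distribution of U (based on enumerating the C(12,8) = 495 equally likely rank assignments) gives the two-sided p-value.
Step 5: p-value = 0.072727; compare to alpha = 0.1. reject H0.

U_X = 27, p = 0.072727, reject H0 at alpha = 0.1.


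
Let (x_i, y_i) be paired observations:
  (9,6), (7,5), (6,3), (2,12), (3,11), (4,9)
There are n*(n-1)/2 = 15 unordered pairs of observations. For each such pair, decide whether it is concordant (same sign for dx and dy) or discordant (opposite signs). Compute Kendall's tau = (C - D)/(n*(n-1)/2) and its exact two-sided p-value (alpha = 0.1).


Step 1: Enumerate the 15 unordered pairs (i,j) with i<j and classify each by sign(x_j-x_i) * sign(y_j-y_i).
  (1,2):dx=-2,dy=-1->C; (1,3):dx=-3,dy=-3->C; (1,4):dx=-7,dy=+6->D; (1,5):dx=-6,dy=+5->D
  (1,6):dx=-5,dy=+3->D; (2,3):dx=-1,dy=-2->C; (2,4):dx=-5,dy=+7->D; (2,5):dx=-4,dy=+6->D
  (2,6):dx=-3,dy=+4->D; (3,4):dx=-4,dy=+9->D; (3,5):dx=-3,dy=+8->D; (3,6):dx=-2,dy=+6->D
  (4,5):dx=+1,dy=-1->D; (4,6):dx=+2,dy=-3->D; (5,6):dx=+1,dy=-2->D
Step 2: C = 3, D = 12, total pairs = 15.
Step 3: tau = (C - D)/(n(n-1)/2) = (3 - 12)/15 = -0.600000.
Step 4: Exact two-sided p-value (enumerate n! = 720 permutations of y under H0): p = 0.136111.
Step 5: alpha = 0.1. fail to reject H0.

tau_b = -0.6000 (C=3, D=12), p = 0.136111, fail to reject H0.


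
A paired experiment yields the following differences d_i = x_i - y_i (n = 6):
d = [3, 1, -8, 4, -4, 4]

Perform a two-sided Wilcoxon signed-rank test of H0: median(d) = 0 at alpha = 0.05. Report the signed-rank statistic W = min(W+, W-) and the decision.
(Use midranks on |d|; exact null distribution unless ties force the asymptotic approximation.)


Step 1: Drop any zero differences (none here) and take |d_i|.
|d| = [3, 1, 8, 4, 4, 4]
Step 2: Midrank |d_i| (ties get averaged ranks).
ranks: |3|->2, |1|->1, |8|->6, |4|->4, |4|->4, |4|->4
Step 3: Attach original signs; sum ranks with positive sign and with negative sign.
W+ = 2 + 1 + 4 + 4 = 11
W- = 6 + 4 = 10
(Check: W+ + W- = 21 should equal n(n+1)/2 = 21.)
Step 4: Test statistic W = min(W+, W-) = 10.
Step 5: Ties in |d|, so use the tie-corrected normal approximation.
        E[W] = n(n+1)/4 = 6*7/4 = 10.5.
        Tie groups: |d|=4 (t=3); sum(t^3 - t) = 24.
        Var[W] = n(n+1)(2n+1)/24 - sum(t^3-t)/48 = 546/24 - 24/48 = 22.25.
        z = (W - E[W]) / sqrt(Var[W]) = (10 - 10.5) / 4.7170 = -0.1060.
        Two-sided p = 2*Phi(z) = 0.915583.
Step 6: alpha = 0.05. fail to reject H0.

W+ = 11, W- = 10, W = min = 10, p = 0.915583, fail to reject H0.


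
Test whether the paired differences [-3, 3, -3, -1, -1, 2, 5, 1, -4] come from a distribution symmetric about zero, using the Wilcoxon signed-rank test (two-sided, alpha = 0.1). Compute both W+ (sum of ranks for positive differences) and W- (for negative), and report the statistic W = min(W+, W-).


Step 1: Drop any zero differences (none here) and take |d_i|.
|d| = [3, 3, 3, 1, 1, 2, 5, 1, 4]
Step 2: Midrank |d_i| (ties get averaged ranks).
ranks: |3|->6, |3|->6, |3|->6, |1|->2, |1|->2, |2|->4, |5|->9, |1|->2, |4|->8
Step 3: Attach original signs; sum ranks with positive sign and with negative sign.
W+ = 6 + 4 + 9 + 2 = 21
W- = 6 + 6 + 2 + 2 + 8 = 24
(Check: W+ + W- = 45 should equal n(n+1)/2 = 45.)
Step 4: Test statistic W = min(W+, W-) = 21.
Step 5: Ties in |d|, so use the tie-corrected normal approximation.
        E[W] = n(n+1)/4 = 9*10/4 = 22.5.
        Tie groups: |d|=1 (t=3), |d|=3 (t=3); sum(t^3 - t) = 48.
        Var[W] = n(n+1)(2n+1)/24 - sum(t^3-t)/48 = 1710/24 - 48/48 = 70.25.
        z = (W - E[W]) / sqrt(Var[W]) = (21 - 22.5) / 8.3815 = -0.1790.
        Two-sided p = 2*Phi(z) = 0.857965.
Step 6: alpha = 0.1. fail to reject H0.

W+ = 21, W- = 24, W = min = 21, p = 0.857965, fail to reject H0.


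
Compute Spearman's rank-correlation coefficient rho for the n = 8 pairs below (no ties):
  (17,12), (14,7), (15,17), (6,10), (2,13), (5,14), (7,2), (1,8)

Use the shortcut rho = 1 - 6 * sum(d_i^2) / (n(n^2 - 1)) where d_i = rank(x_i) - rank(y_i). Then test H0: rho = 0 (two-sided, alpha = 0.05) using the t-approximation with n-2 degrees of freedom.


Step 1: Rank x and y separately (midranks; no ties here).
rank(x): 17->8, 14->6, 15->7, 6->4, 2->2, 5->3, 7->5, 1->1
rank(y): 12->5, 7->2, 17->8, 10->4, 13->6, 14->7, 2->1, 8->3
Step 2: d_i = R_x(i) - R_y(i); compute d_i^2.
  (8-5)^2=9, (6-2)^2=16, (7-8)^2=1, (4-4)^2=0, (2-6)^2=16, (3-7)^2=16, (5-1)^2=16, (1-3)^2=4
sum(d^2) = 78.
Step 3: rho = 1 - 6*78 / (8*(8^2 - 1)) = 1 - 468/504 = 0.071429.
Step 4: Under H0, t = rho * sqrt((n-2)/(1-rho^2)) = 0.1754 ~ t(6).
Step 5: Two-sided p-value from the t-distribution with 6 df = 0.866526.
Step 6: alpha = 0.05. fail to reject H0.

rho = 0.0714, p = 0.866526, fail to reject H0 at alpha = 0.05.


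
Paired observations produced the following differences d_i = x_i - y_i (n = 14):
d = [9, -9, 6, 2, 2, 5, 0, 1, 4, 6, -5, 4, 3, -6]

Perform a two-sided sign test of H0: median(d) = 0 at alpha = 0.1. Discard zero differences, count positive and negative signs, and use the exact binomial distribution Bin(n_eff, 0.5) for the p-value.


Step 1: Discard zero differences. Original n = 14; n_eff = number of nonzero differences = 13.
Nonzero differences (with sign): +9, -9, +6, +2, +2, +5, +1, +4, +6, -5, +4, +3, -6
Step 2: Count signs: positive = 10, negative = 3.
Step 3: Under H0: P(positive) = 0.5, so the number of positives S ~ Bin(13, 0.5).
Step 4: Two-sided exact p-value = sum of Bin(13,0.5) probabilities at or below the observed probability = 0.092285.
Step 5: alpha = 0.1. reject H0.

n_eff = 13, pos = 10, neg = 3, p = 0.092285, reject H0.


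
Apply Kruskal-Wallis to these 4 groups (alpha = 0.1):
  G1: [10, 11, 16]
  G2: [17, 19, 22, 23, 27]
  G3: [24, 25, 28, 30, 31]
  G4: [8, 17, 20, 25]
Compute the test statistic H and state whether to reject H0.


Step 1: Combine all N = 17 observations and assign midranks.
sorted (value, group, rank): (8,G4,1), (10,G1,2), (11,G1,3), (16,G1,4), (17,G2,5.5), (17,G4,5.5), (19,G2,7), (20,G4,8), (22,G2,9), (23,G2,10), (24,G3,11), (25,G3,12.5), (25,G4,12.5), (27,G2,14), (28,G3,15), (30,G3,16), (31,G3,17)
Step 2: Sum ranks within each group.
R_1 = 9 (n_1 = 3)
R_2 = 45.5 (n_2 = 5)
R_3 = 71.5 (n_3 = 5)
R_4 = 27 (n_4 = 4)
Step 3: H = 12/(N(N+1)) * sum(R_i^2/n_i) - 3(N+1)
     = 12/(17*18) * (9^2/3 + 45.5^2/5 + 71.5^2/5 + 27^2/4) - 3*18
     = 0.039216 * 1645.75 - 54
     = 10.539216.
Step 4: Ties present; correction factor C = 1 - 12/(17^3 - 17) = 0.997549. Corrected H = 10.539216 / 0.997549 = 10.565111.
Step 5: Under H0, H ~ chi^2(3); p-value = 0.014326.
Step 6: alpha = 0.1. reject H0.

H = 10.5651, df = 3, p = 0.014326, reject H0.


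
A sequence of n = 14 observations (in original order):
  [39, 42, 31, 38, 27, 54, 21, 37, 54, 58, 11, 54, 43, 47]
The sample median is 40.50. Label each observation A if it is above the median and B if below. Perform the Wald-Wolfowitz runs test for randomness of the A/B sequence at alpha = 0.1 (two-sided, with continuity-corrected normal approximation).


Step 1: Compute median = 40.50; label A = above, B = below.
Labels in order: BABBBABBAABAAA  (n_A = 7, n_B = 7)
Step 2: Count runs R = 8.
Step 3: Under H0 (random ordering), E[R] = 2*n_A*n_B/(n_A+n_B) + 1 = 2*7*7/14 + 1 = 8.0000.
        Var[R] = 2*n_A*n_B*(2*n_A*n_B - n_A - n_B) / ((n_A+n_B)^2 * (n_A+n_B-1)) = 8232/2548 = 3.2308.
        SD[R] = 1.7974.
Step 4: R = E[R], so z = 0 with no continuity correction.
Step 5: Two-sided p-value via normal approximation = 2*(1 - Phi(|z|)) = 1.000000.
Step 6: alpha = 0.1. fail to reject H0.

R = 8, z = 0.0000, p = 1.000000, fail to reject H0.


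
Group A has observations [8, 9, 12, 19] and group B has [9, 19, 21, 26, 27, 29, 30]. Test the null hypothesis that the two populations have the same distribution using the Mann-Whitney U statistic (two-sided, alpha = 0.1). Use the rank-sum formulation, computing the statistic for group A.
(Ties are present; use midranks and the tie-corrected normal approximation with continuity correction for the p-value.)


Step 1: Combine and sort all 11 observations; assign midranks.
sorted (value, group): (8,X), (9,X), (9,Y), (12,X), (19,X), (19,Y), (21,Y), (26,Y), (27,Y), (29,Y), (30,Y)
ranks: 8->1, 9->2.5, 9->2.5, 12->4, 19->5.5, 19->5.5, 21->7, 26->8, 27->9, 29->10, 30->11
Step 2: Rank sum for X: R1 = 1 + 2.5 + 4 + 5.5 = 13.
Step 3: U_X = R1 - n1(n1+1)/2 = 13 - 4*5/2 = 13 - 10 = 3.
       U_Y = n1*n2 - U_X = 28 - 3 = 25.
Step 4: Ties are present, so use the tie-corrected normal approximation (with continuity correction) for the p-value.
Step 5: p-value = 0.046218; compare to alpha = 0.1. reject H0.

U_X = 3, p = 0.046218, reject H0 at alpha = 0.1.


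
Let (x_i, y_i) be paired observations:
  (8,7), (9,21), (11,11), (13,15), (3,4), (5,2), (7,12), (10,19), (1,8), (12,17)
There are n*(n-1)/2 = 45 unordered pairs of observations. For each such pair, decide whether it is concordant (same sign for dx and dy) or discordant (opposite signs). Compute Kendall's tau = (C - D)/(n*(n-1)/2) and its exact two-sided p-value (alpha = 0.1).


Step 1: Enumerate the 45 unordered pairs (i,j) with i<j and classify each by sign(x_j-x_i) * sign(y_j-y_i).
  (1,2):dx=+1,dy=+14->C; (1,3):dx=+3,dy=+4->C; (1,4):dx=+5,dy=+8->C; (1,5):dx=-5,dy=-3->C
  (1,6):dx=-3,dy=-5->C; (1,7):dx=-1,dy=+5->D; (1,8):dx=+2,dy=+12->C; (1,9):dx=-7,dy=+1->D
  (1,10):dx=+4,dy=+10->C; (2,3):dx=+2,dy=-10->D; (2,4):dx=+4,dy=-6->D; (2,5):dx=-6,dy=-17->C
  (2,6):dx=-4,dy=-19->C; (2,7):dx=-2,dy=-9->C; (2,8):dx=+1,dy=-2->D; (2,9):dx=-8,dy=-13->C
  (2,10):dx=+3,dy=-4->D; (3,4):dx=+2,dy=+4->C; (3,5):dx=-8,dy=-7->C; (3,6):dx=-6,dy=-9->C
  (3,7):dx=-4,dy=+1->D; (3,8):dx=-1,dy=+8->D; (3,9):dx=-10,dy=-3->C; (3,10):dx=+1,dy=+6->C
  (4,5):dx=-10,dy=-11->C; (4,6):dx=-8,dy=-13->C; (4,7):dx=-6,dy=-3->C; (4,8):dx=-3,dy=+4->D
  (4,9):dx=-12,dy=-7->C; (4,10):dx=-1,dy=+2->D; (5,6):dx=+2,dy=-2->D; (5,7):dx=+4,dy=+8->C
  (5,8):dx=+7,dy=+15->C; (5,9):dx=-2,dy=+4->D; (5,10):dx=+9,dy=+13->C; (6,7):dx=+2,dy=+10->C
  (6,8):dx=+5,dy=+17->C; (6,9):dx=-4,dy=+6->D; (6,10):dx=+7,dy=+15->C; (7,8):dx=+3,dy=+7->C
  (7,9):dx=-6,dy=-4->C; (7,10):dx=+5,dy=+5->C; (8,9):dx=-9,dy=-11->C; (8,10):dx=+2,dy=-2->D
  (9,10):dx=+11,dy=+9->C
Step 2: C = 31, D = 14, total pairs = 45.
Step 3: tau = (C - D)/(n(n-1)/2) = (31 - 14)/45 = 0.377778.
Step 4: Exact two-sided p-value (enumerate n! = 3628800 permutations of y under H0): p = 0.155742.
Step 5: alpha = 0.1. fail to reject H0.

tau_b = 0.3778 (C=31, D=14), p = 0.155742, fail to reject H0.


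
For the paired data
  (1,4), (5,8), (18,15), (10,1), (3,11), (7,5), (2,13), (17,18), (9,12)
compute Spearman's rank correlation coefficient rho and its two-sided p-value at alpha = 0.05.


Step 1: Rank x and y separately (midranks; no ties here).
rank(x): 1->1, 5->4, 18->9, 10->7, 3->3, 7->5, 2->2, 17->8, 9->6
rank(y): 4->2, 8->4, 15->8, 1->1, 11->5, 5->3, 13->7, 18->9, 12->6
Step 2: d_i = R_x(i) - R_y(i); compute d_i^2.
  (1-2)^2=1, (4-4)^2=0, (9-8)^2=1, (7-1)^2=36, (3-5)^2=4, (5-3)^2=4, (2-7)^2=25, (8-9)^2=1, (6-6)^2=0
sum(d^2) = 72.
Step 3: rho = 1 - 6*72 / (9*(9^2 - 1)) = 1 - 432/720 = 0.400000.
Step 4: Under H0, t = rho * sqrt((n-2)/(1-rho^2)) = 1.1547 ~ t(7).
Step 5: Two-sided p-value from the t-distribution with 7 df = 0.286105.
Step 6: alpha = 0.05. fail to reject H0.

rho = 0.4000, p = 0.286105, fail to reject H0 at alpha = 0.05.


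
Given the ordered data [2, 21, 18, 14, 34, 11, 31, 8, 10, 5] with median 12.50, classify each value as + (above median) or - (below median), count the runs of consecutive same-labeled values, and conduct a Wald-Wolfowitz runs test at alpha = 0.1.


Step 1: Compute median = 12.50; label A = above, B = below.
Labels in order: BAAAABABBB  (n_A = 5, n_B = 5)
Step 2: Count runs R = 5.
Step 3: Under H0 (random ordering), E[R] = 2*n_A*n_B/(n_A+n_B) + 1 = 2*5*5/10 + 1 = 6.0000.
        Var[R] = 2*n_A*n_B*(2*n_A*n_B - n_A - n_B) / ((n_A+n_B)^2 * (n_A+n_B-1)) = 2000/900 = 2.2222.
        SD[R] = 1.4907.
Step 4: Continuity-corrected z = (R + 0.5 - E[R]) / SD[R] = (5 + 0.5 - 6.0000) / 1.4907 = -0.3354.
Step 5: Two-sided p-value via normal approximation = 2*(1 - Phi(|z|)) = 0.737316.
Step 6: alpha = 0.1. fail to reject H0.

R = 5, z = -0.3354, p = 0.737316, fail to reject H0.


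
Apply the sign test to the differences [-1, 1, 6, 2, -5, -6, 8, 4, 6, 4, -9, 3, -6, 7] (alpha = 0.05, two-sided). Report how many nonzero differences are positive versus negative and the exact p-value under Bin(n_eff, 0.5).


Step 1: Discard zero differences. Original n = 14; n_eff = number of nonzero differences = 14.
Nonzero differences (with sign): -1, +1, +6, +2, -5, -6, +8, +4, +6, +4, -9, +3, -6, +7
Step 2: Count signs: positive = 9, negative = 5.
Step 3: Under H0: P(positive) = 0.5, so the number of positives S ~ Bin(14, 0.5).
Step 4: Two-sided exact p-value = sum of Bin(14,0.5) probabilities at or below the observed probability = 0.423950.
Step 5: alpha = 0.05. fail to reject H0.

n_eff = 14, pos = 9, neg = 5, p = 0.423950, fail to reject H0.


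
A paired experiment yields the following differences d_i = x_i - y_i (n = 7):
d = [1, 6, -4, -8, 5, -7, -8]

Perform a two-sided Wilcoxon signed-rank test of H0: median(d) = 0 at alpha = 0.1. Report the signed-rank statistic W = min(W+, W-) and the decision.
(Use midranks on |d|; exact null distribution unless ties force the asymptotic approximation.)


Step 1: Drop any zero differences (none here) and take |d_i|.
|d| = [1, 6, 4, 8, 5, 7, 8]
Step 2: Midrank |d_i| (ties get averaged ranks).
ranks: |1|->1, |6|->4, |4|->2, |8|->6.5, |5|->3, |7|->5, |8|->6.5
Step 3: Attach original signs; sum ranks with positive sign and with negative sign.
W+ = 1 + 4 + 3 = 8
W- = 2 + 6.5 + 5 + 6.5 = 20
(Check: W+ + W- = 28 should equal n(n+1)/2 = 28.)
Step 4: Test statistic W = min(W+, W-) = 8.
Step 5: Ties in |d|, so use the tie-corrected normal approximation.
        E[W] = n(n+1)/4 = 7*8/4 = 14.
        Tie groups: |d|=8 (t=2); sum(t^3 - t) = 6.
        Var[W] = n(n+1)(2n+1)/24 - sum(t^3-t)/48 = 840/24 - 6/48 = 34.875.
        z = (W - E[W]) / sqrt(Var[W]) = (8 - 14) / 5.9055 = -1.0160.
        Two-sided p = 2*Phi(z) = 0.309629.
Step 6: alpha = 0.1. fail to reject H0.

W+ = 8, W- = 20, W = min = 8, p = 0.309629, fail to reject H0.


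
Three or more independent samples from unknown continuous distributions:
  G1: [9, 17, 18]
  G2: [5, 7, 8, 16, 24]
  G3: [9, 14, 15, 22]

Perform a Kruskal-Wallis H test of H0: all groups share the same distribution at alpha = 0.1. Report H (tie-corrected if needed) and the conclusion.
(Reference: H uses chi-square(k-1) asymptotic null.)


Step 1: Combine all N = 12 observations and assign midranks.
sorted (value, group, rank): (5,G2,1), (7,G2,2), (8,G2,3), (9,G1,4.5), (9,G3,4.5), (14,G3,6), (15,G3,7), (16,G2,8), (17,G1,9), (18,G1,10), (22,G3,11), (24,G2,12)
Step 2: Sum ranks within each group.
R_1 = 23.5 (n_1 = 3)
R_2 = 26 (n_2 = 5)
R_3 = 28.5 (n_3 = 4)
Step 3: H = 12/(N(N+1)) * sum(R_i^2/n_i) - 3(N+1)
     = 12/(12*13) * (23.5^2/3 + 26^2/5 + 28.5^2/4) - 3*13
     = 0.076923 * 522.346 - 39
     = 1.180449.
Step 4: Ties present; correction factor C = 1 - 6/(12^3 - 12) = 0.996503. Corrected H = 1.180449 / 0.996503 = 1.184591.
Step 5: Under H0, H ~ chi^2(2); p-value = 0.553056.
Step 6: alpha = 0.1. fail to reject H0.

H = 1.1846, df = 2, p = 0.553056, fail to reject H0.


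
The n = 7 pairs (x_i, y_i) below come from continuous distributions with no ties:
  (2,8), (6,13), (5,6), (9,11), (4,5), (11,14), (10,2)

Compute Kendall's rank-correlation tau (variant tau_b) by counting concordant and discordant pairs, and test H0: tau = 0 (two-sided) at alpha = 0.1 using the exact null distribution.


Step 1: Enumerate the 21 unordered pairs (i,j) with i<j and classify each by sign(x_j-x_i) * sign(y_j-y_i).
  (1,2):dx=+4,dy=+5->C; (1,3):dx=+3,dy=-2->D; (1,4):dx=+7,dy=+3->C; (1,5):dx=+2,dy=-3->D
  (1,6):dx=+9,dy=+6->C; (1,7):dx=+8,dy=-6->D; (2,3):dx=-1,dy=-7->C; (2,4):dx=+3,dy=-2->D
  (2,5):dx=-2,dy=-8->C; (2,6):dx=+5,dy=+1->C; (2,7):dx=+4,dy=-11->D; (3,4):dx=+4,dy=+5->C
  (3,5):dx=-1,dy=-1->C; (3,6):dx=+6,dy=+8->C; (3,7):dx=+5,dy=-4->D; (4,5):dx=-5,dy=-6->C
  (4,6):dx=+2,dy=+3->C; (4,7):dx=+1,dy=-9->D; (5,6):dx=+7,dy=+9->C; (5,7):dx=+6,dy=-3->D
  (6,7):dx=-1,dy=-12->C
Step 2: C = 13, D = 8, total pairs = 21.
Step 3: tau = (C - D)/(n(n-1)/2) = (13 - 8)/21 = 0.238095.
Step 4: Exact two-sided p-value (enumerate n! = 5040 permutations of y under H0): p = 0.561905.
Step 5: alpha = 0.1. fail to reject H0.

tau_b = 0.2381 (C=13, D=8), p = 0.561905, fail to reject H0.


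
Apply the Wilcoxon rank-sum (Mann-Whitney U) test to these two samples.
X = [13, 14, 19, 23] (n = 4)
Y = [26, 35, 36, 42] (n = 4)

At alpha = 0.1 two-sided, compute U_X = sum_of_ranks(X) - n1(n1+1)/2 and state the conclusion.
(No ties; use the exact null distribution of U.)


Step 1: Combine and sort all 8 observations; assign midranks.
sorted (value, group): (13,X), (14,X), (19,X), (23,X), (26,Y), (35,Y), (36,Y), (42,Y)
ranks: 13->1, 14->2, 19->3, 23->4, 26->5, 35->6, 36->7, 42->8
Step 2: Rank sum for X: R1 = 1 + 2 + 3 + 4 = 10.
Step 3: U_X = R1 - n1(n1+1)/2 = 10 - 4*5/2 = 10 - 10 = 0.
       U_Y = n1*n2 - U_X = 16 - 0 = 16.
Step 4: No ties, so the exact null distribution of U (based on enumerating the C(8,4) = 70 equally likely rank assignments) gives the two-sided p-value.
Step 5: p-value = 0.028571; compare to alpha = 0.1. reject H0.

U_X = 0, p = 0.028571, reject H0 at alpha = 0.1.


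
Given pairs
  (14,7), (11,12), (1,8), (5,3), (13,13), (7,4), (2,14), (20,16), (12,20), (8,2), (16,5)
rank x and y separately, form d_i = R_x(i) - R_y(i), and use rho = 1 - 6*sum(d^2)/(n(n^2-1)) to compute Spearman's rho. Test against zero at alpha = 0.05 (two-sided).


Step 1: Rank x and y separately (midranks; no ties here).
rank(x): 14->9, 11->6, 1->1, 5->3, 13->8, 7->4, 2->2, 20->11, 12->7, 8->5, 16->10
rank(y): 7->5, 12->7, 8->6, 3->2, 13->8, 4->3, 14->9, 16->10, 20->11, 2->1, 5->4
Step 2: d_i = R_x(i) - R_y(i); compute d_i^2.
  (9-5)^2=16, (6-7)^2=1, (1-6)^2=25, (3-2)^2=1, (8-8)^2=0, (4-3)^2=1, (2-9)^2=49, (11-10)^2=1, (7-11)^2=16, (5-1)^2=16, (10-4)^2=36
sum(d^2) = 162.
Step 3: rho = 1 - 6*162 / (11*(11^2 - 1)) = 1 - 972/1320 = 0.263636.
Step 4: Under H0, t = rho * sqrt((n-2)/(1-rho^2)) = 0.8199 ~ t(9).
Step 5: Two-sided p-value from the t-distribution with 9 df = 0.433441.
Step 6: alpha = 0.05. fail to reject H0.

rho = 0.2636, p = 0.433441, fail to reject H0 at alpha = 0.05.


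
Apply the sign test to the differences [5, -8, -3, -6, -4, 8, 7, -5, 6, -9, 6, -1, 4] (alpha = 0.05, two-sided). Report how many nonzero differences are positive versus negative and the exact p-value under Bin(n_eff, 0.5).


Step 1: Discard zero differences. Original n = 13; n_eff = number of nonzero differences = 13.
Nonzero differences (with sign): +5, -8, -3, -6, -4, +8, +7, -5, +6, -9, +6, -1, +4
Step 2: Count signs: positive = 6, negative = 7.
Step 3: Under H0: P(positive) = 0.5, so the number of positives S ~ Bin(13, 0.5).
Step 4: Two-sided exact p-value = sum of Bin(13,0.5) probabilities at or below the observed probability = 1.000000.
Step 5: alpha = 0.05. fail to reject H0.

n_eff = 13, pos = 6, neg = 7, p = 1.000000, fail to reject H0.


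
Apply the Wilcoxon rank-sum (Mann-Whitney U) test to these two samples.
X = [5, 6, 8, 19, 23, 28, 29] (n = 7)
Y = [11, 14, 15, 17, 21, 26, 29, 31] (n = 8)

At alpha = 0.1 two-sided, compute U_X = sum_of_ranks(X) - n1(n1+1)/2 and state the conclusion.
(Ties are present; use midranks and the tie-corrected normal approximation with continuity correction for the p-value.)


Step 1: Combine and sort all 15 observations; assign midranks.
sorted (value, group): (5,X), (6,X), (8,X), (11,Y), (14,Y), (15,Y), (17,Y), (19,X), (21,Y), (23,X), (26,Y), (28,X), (29,X), (29,Y), (31,Y)
ranks: 5->1, 6->2, 8->3, 11->4, 14->5, 15->6, 17->7, 19->8, 21->9, 23->10, 26->11, 28->12, 29->13.5, 29->13.5, 31->15
Step 2: Rank sum for X: R1 = 1 + 2 + 3 + 8 + 10 + 12 + 13.5 = 49.5.
Step 3: U_X = R1 - n1(n1+1)/2 = 49.5 - 7*8/2 = 49.5 - 28 = 21.5.
       U_Y = n1*n2 - U_X = 56 - 21.5 = 34.5.
Step 4: Ties are present, so use the tie-corrected normal approximation (with continuity correction) for the p-value.
Step 5: p-value = 0.487064; compare to alpha = 0.1. fail to reject H0.

U_X = 21.5, p = 0.487064, fail to reject H0 at alpha = 0.1.


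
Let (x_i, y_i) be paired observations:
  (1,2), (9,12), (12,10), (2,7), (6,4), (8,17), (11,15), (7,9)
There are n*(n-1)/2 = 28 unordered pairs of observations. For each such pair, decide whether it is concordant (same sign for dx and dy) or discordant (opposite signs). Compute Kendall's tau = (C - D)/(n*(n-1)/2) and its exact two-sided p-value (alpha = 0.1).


Step 1: Enumerate the 28 unordered pairs (i,j) with i<j and classify each by sign(x_j-x_i) * sign(y_j-y_i).
  (1,2):dx=+8,dy=+10->C; (1,3):dx=+11,dy=+8->C; (1,4):dx=+1,dy=+5->C; (1,5):dx=+5,dy=+2->C
  (1,6):dx=+7,dy=+15->C; (1,7):dx=+10,dy=+13->C; (1,8):dx=+6,dy=+7->C; (2,3):dx=+3,dy=-2->D
  (2,4):dx=-7,dy=-5->C; (2,5):dx=-3,dy=-8->C; (2,6):dx=-1,dy=+5->D; (2,7):dx=+2,dy=+3->C
  (2,8):dx=-2,dy=-3->C; (3,4):dx=-10,dy=-3->C; (3,5):dx=-6,dy=-6->C; (3,6):dx=-4,dy=+7->D
  (3,7):dx=-1,dy=+5->D; (3,8):dx=-5,dy=-1->C; (4,5):dx=+4,dy=-3->D; (4,6):dx=+6,dy=+10->C
  (4,7):dx=+9,dy=+8->C; (4,8):dx=+5,dy=+2->C; (5,6):dx=+2,dy=+13->C; (5,7):dx=+5,dy=+11->C
  (5,8):dx=+1,dy=+5->C; (6,7):dx=+3,dy=-2->D; (6,8):dx=-1,dy=-8->C; (7,8):dx=-4,dy=-6->C
Step 2: C = 22, D = 6, total pairs = 28.
Step 3: tau = (C - D)/(n(n-1)/2) = (22 - 6)/28 = 0.571429.
Step 4: Exact two-sided p-value (enumerate n! = 40320 permutations of y under H0): p = 0.061012.
Step 5: alpha = 0.1. reject H0.

tau_b = 0.5714 (C=22, D=6), p = 0.061012, reject H0.


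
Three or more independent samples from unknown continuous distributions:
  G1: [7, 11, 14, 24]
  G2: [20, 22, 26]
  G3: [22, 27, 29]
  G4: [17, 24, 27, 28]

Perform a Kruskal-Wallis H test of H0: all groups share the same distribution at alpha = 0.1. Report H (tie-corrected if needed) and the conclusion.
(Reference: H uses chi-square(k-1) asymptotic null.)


Step 1: Combine all N = 14 observations and assign midranks.
sorted (value, group, rank): (7,G1,1), (11,G1,2), (14,G1,3), (17,G4,4), (20,G2,5), (22,G2,6.5), (22,G3,6.5), (24,G1,8.5), (24,G4,8.5), (26,G2,10), (27,G3,11.5), (27,G4,11.5), (28,G4,13), (29,G3,14)
Step 2: Sum ranks within each group.
R_1 = 14.5 (n_1 = 4)
R_2 = 21.5 (n_2 = 3)
R_3 = 32 (n_3 = 3)
R_4 = 37 (n_4 = 4)
Step 3: H = 12/(N(N+1)) * sum(R_i^2/n_i) - 3(N+1)
     = 12/(14*15) * (14.5^2/4 + 21.5^2/3 + 32^2/3 + 37^2/4) - 3*15
     = 0.057143 * 890.229 - 45
     = 5.870238.
Step 4: Ties present; correction factor C = 1 - 18/(14^3 - 14) = 0.993407. Corrected H = 5.870238 / 0.993407 = 5.909200.
Step 5: Under H0, H ~ chi^2(3); p-value = 0.116112.
Step 6: alpha = 0.1. fail to reject H0.

H = 5.9092, df = 3, p = 0.116112, fail to reject H0.


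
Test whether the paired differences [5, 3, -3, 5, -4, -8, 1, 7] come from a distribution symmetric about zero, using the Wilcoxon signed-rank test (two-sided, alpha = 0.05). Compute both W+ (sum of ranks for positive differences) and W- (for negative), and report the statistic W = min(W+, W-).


Step 1: Drop any zero differences (none here) and take |d_i|.
|d| = [5, 3, 3, 5, 4, 8, 1, 7]
Step 2: Midrank |d_i| (ties get averaged ranks).
ranks: |5|->5.5, |3|->2.5, |3|->2.5, |5|->5.5, |4|->4, |8|->8, |1|->1, |7|->7
Step 3: Attach original signs; sum ranks with positive sign and with negative sign.
W+ = 5.5 + 2.5 + 5.5 + 1 + 7 = 21.5
W- = 2.5 + 4 + 8 = 14.5
(Check: W+ + W- = 36 should equal n(n+1)/2 = 36.)
Step 4: Test statistic W = min(W+, W-) = 14.5.
Step 5: Ties in |d|, so use the tie-corrected normal approximation.
        E[W] = n(n+1)/4 = 8*9/4 = 18.
        Tie groups: |d|=3 (t=2), |d|=5 (t=2); sum(t^3 - t) = 12.
        Var[W] = n(n+1)(2n+1)/24 - sum(t^3-t)/48 = 1224/24 - 12/48 = 50.75.
        z = (W - E[W]) / sqrt(Var[W]) = (14.5 - 18) / 7.1239 = -0.4913.
        Two-sided p = 2*Phi(z) = 0.623212.
Step 6: alpha = 0.05. fail to reject H0.

W+ = 21.5, W- = 14.5, W = min = 14.5, p = 0.623212, fail to reject H0.


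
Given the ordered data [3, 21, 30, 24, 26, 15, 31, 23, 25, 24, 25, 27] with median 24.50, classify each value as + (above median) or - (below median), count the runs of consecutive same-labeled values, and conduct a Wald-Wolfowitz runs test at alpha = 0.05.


Step 1: Compute median = 24.50; label A = above, B = below.
Labels in order: BBABABABABAA  (n_A = 6, n_B = 6)
Step 2: Count runs R = 10.
Step 3: Under H0 (random ordering), E[R] = 2*n_A*n_B/(n_A+n_B) + 1 = 2*6*6/12 + 1 = 7.0000.
        Var[R] = 2*n_A*n_B*(2*n_A*n_B - n_A - n_B) / ((n_A+n_B)^2 * (n_A+n_B-1)) = 4320/1584 = 2.7273.
        SD[R] = 1.6514.
Step 4: Continuity-corrected z = (R - 0.5 - E[R]) / SD[R] = (10 - 0.5 - 7.0000) / 1.6514 = 1.5138.
Step 5: Two-sided p-value via normal approximation = 2*(1 - Phi(|z|)) = 0.130070.
Step 6: alpha = 0.05. fail to reject H0.

R = 10, z = 1.5138, p = 0.130070, fail to reject H0.


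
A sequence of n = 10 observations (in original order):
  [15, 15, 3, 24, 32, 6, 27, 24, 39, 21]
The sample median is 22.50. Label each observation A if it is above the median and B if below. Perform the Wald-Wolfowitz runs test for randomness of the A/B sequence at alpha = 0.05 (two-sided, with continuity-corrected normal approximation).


Step 1: Compute median = 22.50; label A = above, B = below.
Labels in order: BBBAABAAAB  (n_A = 5, n_B = 5)
Step 2: Count runs R = 5.
Step 3: Under H0 (random ordering), E[R] = 2*n_A*n_B/(n_A+n_B) + 1 = 2*5*5/10 + 1 = 6.0000.
        Var[R] = 2*n_A*n_B*(2*n_A*n_B - n_A - n_B) / ((n_A+n_B)^2 * (n_A+n_B-1)) = 2000/900 = 2.2222.
        SD[R] = 1.4907.
Step 4: Continuity-corrected z = (R + 0.5 - E[R]) / SD[R] = (5 + 0.5 - 6.0000) / 1.4907 = -0.3354.
Step 5: Two-sided p-value via normal approximation = 2*(1 - Phi(|z|)) = 0.737316.
Step 6: alpha = 0.05. fail to reject H0.

R = 5, z = -0.3354, p = 0.737316, fail to reject H0.


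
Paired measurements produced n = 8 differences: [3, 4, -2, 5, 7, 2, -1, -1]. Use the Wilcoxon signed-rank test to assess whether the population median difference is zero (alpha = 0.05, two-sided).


Step 1: Drop any zero differences (none here) and take |d_i|.
|d| = [3, 4, 2, 5, 7, 2, 1, 1]
Step 2: Midrank |d_i| (ties get averaged ranks).
ranks: |3|->5, |4|->6, |2|->3.5, |5|->7, |7|->8, |2|->3.5, |1|->1.5, |1|->1.5
Step 3: Attach original signs; sum ranks with positive sign and with negative sign.
W+ = 5 + 6 + 7 + 8 + 3.5 = 29.5
W- = 3.5 + 1.5 + 1.5 = 6.5
(Check: W+ + W- = 36 should equal n(n+1)/2 = 36.)
Step 4: Test statistic W = min(W+, W-) = 6.5.
Step 5: Ties in |d|, so use the tie-corrected normal approximation.
        E[W] = n(n+1)/4 = 8*9/4 = 18.
        Tie groups: |d|=1 (t=2), |d|=2 (t=2); sum(t^3 - t) = 12.
        Var[W] = n(n+1)(2n+1)/24 - sum(t^3-t)/48 = 1224/24 - 12/48 = 50.75.
        z = (W - E[W]) / sqrt(Var[W]) = (6.5 - 18) / 7.1239 = -1.6143.
        Two-sided p = 2*Phi(z) = 0.106466.
Step 6: alpha = 0.05. fail to reject H0.

W+ = 29.5, W- = 6.5, W = min = 6.5, p = 0.106466, fail to reject H0.


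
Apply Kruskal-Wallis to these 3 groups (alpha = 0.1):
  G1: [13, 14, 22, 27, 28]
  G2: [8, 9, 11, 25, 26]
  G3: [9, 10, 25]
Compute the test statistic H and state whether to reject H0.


Step 1: Combine all N = 13 observations and assign midranks.
sorted (value, group, rank): (8,G2,1), (9,G2,2.5), (9,G3,2.5), (10,G3,4), (11,G2,5), (13,G1,6), (14,G1,7), (22,G1,8), (25,G2,9.5), (25,G3,9.5), (26,G2,11), (27,G1,12), (28,G1,13)
Step 2: Sum ranks within each group.
R_1 = 46 (n_1 = 5)
R_2 = 29 (n_2 = 5)
R_3 = 16 (n_3 = 3)
Step 3: H = 12/(N(N+1)) * sum(R_i^2/n_i) - 3(N+1)
     = 12/(13*14) * (46^2/5 + 29^2/5 + 16^2/3) - 3*14
     = 0.065934 * 676.733 - 42
     = 2.619780.
Step 4: Ties present; correction factor C = 1 - 12/(13^3 - 13) = 0.994505. Corrected H = 2.619780 / 0.994505 = 2.634254.
Step 5: Under H0, H ~ chi^2(2); p-value = 0.267904.
Step 6: alpha = 0.1. fail to reject H0.

H = 2.6343, df = 2, p = 0.267904, fail to reject H0.


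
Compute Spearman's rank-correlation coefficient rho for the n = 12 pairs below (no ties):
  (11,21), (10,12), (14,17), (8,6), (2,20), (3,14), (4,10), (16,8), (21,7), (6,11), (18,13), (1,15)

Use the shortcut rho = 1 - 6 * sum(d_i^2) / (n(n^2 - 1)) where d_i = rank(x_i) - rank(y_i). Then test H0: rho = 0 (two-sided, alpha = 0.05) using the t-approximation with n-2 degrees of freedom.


Step 1: Rank x and y separately (midranks; no ties here).
rank(x): 11->8, 10->7, 14->9, 8->6, 2->2, 3->3, 4->4, 16->10, 21->12, 6->5, 18->11, 1->1
rank(y): 21->12, 12->6, 17->10, 6->1, 20->11, 14->8, 10->4, 8->3, 7->2, 11->5, 13->7, 15->9
Step 2: d_i = R_x(i) - R_y(i); compute d_i^2.
  (8-12)^2=16, (7-6)^2=1, (9-10)^2=1, (6-1)^2=25, (2-11)^2=81, (3-8)^2=25, (4-4)^2=0, (10-3)^2=49, (12-2)^2=100, (5-5)^2=0, (11-7)^2=16, (1-9)^2=64
sum(d^2) = 378.
Step 3: rho = 1 - 6*378 / (12*(12^2 - 1)) = 1 - 2268/1716 = -0.321678.
Step 4: Under H0, t = rho * sqrt((n-2)/(1-rho^2)) = -1.0743 ~ t(10).
Step 5: Two-sided p-value from the t-distribution with 10 df = 0.307910.
Step 6: alpha = 0.05. fail to reject H0.

rho = -0.3217, p = 0.307910, fail to reject H0 at alpha = 0.05.


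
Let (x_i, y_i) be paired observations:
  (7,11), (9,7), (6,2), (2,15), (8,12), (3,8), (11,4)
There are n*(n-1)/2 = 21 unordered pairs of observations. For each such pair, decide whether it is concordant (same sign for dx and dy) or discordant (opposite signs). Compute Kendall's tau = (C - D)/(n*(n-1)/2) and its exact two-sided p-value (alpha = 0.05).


Step 1: Enumerate the 21 unordered pairs (i,j) with i<j and classify each by sign(x_j-x_i) * sign(y_j-y_i).
  (1,2):dx=+2,dy=-4->D; (1,3):dx=-1,dy=-9->C; (1,4):dx=-5,dy=+4->D; (1,5):dx=+1,dy=+1->C
  (1,6):dx=-4,dy=-3->C; (1,7):dx=+4,dy=-7->D; (2,3):dx=-3,dy=-5->C; (2,4):dx=-7,dy=+8->D
  (2,5):dx=-1,dy=+5->D; (2,6):dx=-6,dy=+1->D; (2,7):dx=+2,dy=-3->D; (3,4):dx=-4,dy=+13->D
  (3,5):dx=+2,dy=+10->C; (3,6):dx=-3,dy=+6->D; (3,7):dx=+5,dy=+2->C; (4,5):dx=+6,dy=-3->D
  (4,6):dx=+1,dy=-7->D; (4,7):dx=+9,dy=-11->D; (5,6):dx=-5,dy=-4->C; (5,7):dx=+3,dy=-8->D
  (6,7):dx=+8,dy=-4->D
Step 2: C = 7, D = 14, total pairs = 21.
Step 3: tau = (C - D)/(n(n-1)/2) = (7 - 14)/21 = -0.333333.
Step 4: Exact two-sided p-value (enumerate n! = 5040 permutations of y under H0): p = 0.381349.
Step 5: alpha = 0.05. fail to reject H0.

tau_b = -0.3333 (C=7, D=14), p = 0.381349, fail to reject H0.


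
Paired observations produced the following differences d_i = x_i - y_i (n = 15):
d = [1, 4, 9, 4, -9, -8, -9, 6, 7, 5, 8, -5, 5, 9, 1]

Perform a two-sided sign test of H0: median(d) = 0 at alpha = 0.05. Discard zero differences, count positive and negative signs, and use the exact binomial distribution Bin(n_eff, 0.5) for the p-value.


Step 1: Discard zero differences. Original n = 15; n_eff = number of nonzero differences = 15.
Nonzero differences (with sign): +1, +4, +9, +4, -9, -8, -9, +6, +7, +5, +8, -5, +5, +9, +1
Step 2: Count signs: positive = 11, negative = 4.
Step 3: Under H0: P(positive) = 0.5, so the number of positives S ~ Bin(15, 0.5).
Step 4: Two-sided exact p-value = sum of Bin(15,0.5) probabilities at or below the observed probability = 0.118469.
Step 5: alpha = 0.05. fail to reject H0.

n_eff = 15, pos = 11, neg = 4, p = 0.118469, fail to reject H0.


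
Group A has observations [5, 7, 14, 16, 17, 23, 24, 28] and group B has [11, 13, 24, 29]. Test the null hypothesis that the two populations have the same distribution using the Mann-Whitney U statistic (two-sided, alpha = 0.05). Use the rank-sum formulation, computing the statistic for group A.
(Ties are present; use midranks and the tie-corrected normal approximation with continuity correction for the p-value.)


Step 1: Combine and sort all 12 observations; assign midranks.
sorted (value, group): (5,X), (7,X), (11,Y), (13,Y), (14,X), (16,X), (17,X), (23,X), (24,X), (24,Y), (28,X), (29,Y)
ranks: 5->1, 7->2, 11->3, 13->4, 14->5, 16->6, 17->7, 23->8, 24->9.5, 24->9.5, 28->11, 29->12
Step 2: Rank sum for X: R1 = 1 + 2 + 5 + 6 + 7 + 8 + 9.5 + 11 = 49.5.
Step 3: U_X = R1 - n1(n1+1)/2 = 49.5 - 8*9/2 = 49.5 - 36 = 13.5.
       U_Y = n1*n2 - U_X = 32 - 13.5 = 18.5.
Step 4: Ties are present, so use the tie-corrected normal approximation (with continuity correction) for the p-value.
Step 5: p-value = 0.733647; compare to alpha = 0.05. fail to reject H0.

U_X = 13.5, p = 0.733647, fail to reject H0 at alpha = 0.05.


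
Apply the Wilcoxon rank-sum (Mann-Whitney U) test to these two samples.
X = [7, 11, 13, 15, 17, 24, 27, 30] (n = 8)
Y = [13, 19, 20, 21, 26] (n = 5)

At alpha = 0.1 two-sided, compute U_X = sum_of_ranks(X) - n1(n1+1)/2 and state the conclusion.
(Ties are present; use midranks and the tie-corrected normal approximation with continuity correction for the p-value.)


Step 1: Combine and sort all 13 observations; assign midranks.
sorted (value, group): (7,X), (11,X), (13,X), (13,Y), (15,X), (17,X), (19,Y), (20,Y), (21,Y), (24,X), (26,Y), (27,X), (30,X)
ranks: 7->1, 11->2, 13->3.5, 13->3.5, 15->5, 17->6, 19->7, 20->8, 21->9, 24->10, 26->11, 27->12, 30->13
Step 2: Rank sum for X: R1 = 1 + 2 + 3.5 + 5 + 6 + 10 + 12 + 13 = 52.5.
Step 3: U_X = R1 - n1(n1+1)/2 = 52.5 - 8*9/2 = 52.5 - 36 = 16.5.
       U_Y = n1*n2 - U_X = 40 - 16.5 = 23.5.
Step 4: Ties are present, so use the tie-corrected normal approximation (with continuity correction) for the p-value.
Step 5: p-value = 0.660111; compare to alpha = 0.1. fail to reject H0.

U_X = 16.5, p = 0.660111, fail to reject H0 at alpha = 0.1.


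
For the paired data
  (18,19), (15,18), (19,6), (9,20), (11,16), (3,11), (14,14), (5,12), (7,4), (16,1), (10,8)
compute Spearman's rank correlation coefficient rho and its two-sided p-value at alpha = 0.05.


Step 1: Rank x and y separately (midranks; no ties here).
rank(x): 18->10, 15->8, 19->11, 9->4, 11->6, 3->1, 14->7, 5->2, 7->3, 16->9, 10->5
rank(y): 19->10, 18->9, 6->3, 20->11, 16->8, 11->5, 14->7, 12->6, 4->2, 1->1, 8->4
Step 2: d_i = R_x(i) - R_y(i); compute d_i^2.
  (10-10)^2=0, (8-9)^2=1, (11-3)^2=64, (4-11)^2=49, (6-8)^2=4, (1-5)^2=16, (7-7)^2=0, (2-6)^2=16, (3-2)^2=1, (9-1)^2=64, (5-4)^2=1
sum(d^2) = 216.
Step 3: rho = 1 - 6*216 / (11*(11^2 - 1)) = 1 - 1296/1320 = 0.018182.
Step 4: Under H0, t = rho * sqrt((n-2)/(1-rho^2)) = 0.0546 ~ t(9).
Step 5: Two-sided p-value from the t-distribution with 9 df = 0.957685.
Step 6: alpha = 0.05. fail to reject H0.

rho = 0.0182, p = 0.957685, fail to reject H0 at alpha = 0.05.


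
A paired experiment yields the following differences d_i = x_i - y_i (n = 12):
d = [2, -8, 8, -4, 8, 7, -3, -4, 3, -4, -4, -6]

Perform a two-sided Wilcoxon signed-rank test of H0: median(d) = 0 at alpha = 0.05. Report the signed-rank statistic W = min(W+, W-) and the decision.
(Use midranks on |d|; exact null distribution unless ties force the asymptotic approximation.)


Step 1: Drop any zero differences (none here) and take |d_i|.
|d| = [2, 8, 8, 4, 8, 7, 3, 4, 3, 4, 4, 6]
Step 2: Midrank |d_i| (ties get averaged ranks).
ranks: |2|->1, |8|->11, |8|->11, |4|->5.5, |8|->11, |7|->9, |3|->2.5, |4|->5.5, |3|->2.5, |4|->5.5, |4|->5.5, |6|->8
Step 3: Attach original signs; sum ranks with positive sign and with negative sign.
W+ = 1 + 11 + 11 + 9 + 2.5 = 34.5
W- = 11 + 5.5 + 2.5 + 5.5 + 5.5 + 5.5 + 8 = 43.5
(Check: W+ + W- = 78 should equal n(n+1)/2 = 78.)
Step 4: Test statistic W = min(W+, W-) = 34.5.
Step 5: Ties in |d|, so use the tie-corrected normal approximation.
        E[W] = n(n+1)/4 = 12*13/4 = 39.
        Tie groups: |d|=3 (t=2), |d|=4 (t=4), |d|=8 (t=3); sum(t^3 - t) = 90.
        Var[W] = n(n+1)(2n+1)/24 - sum(t^3-t)/48 = 3900/24 - 90/48 = 160.625.
        z = (W - E[W]) / sqrt(Var[W]) = (34.5 - 39) / 12.6738 = -0.3551.
        Two-sided p = 2*Phi(z) = 0.722542.
Step 6: alpha = 0.05. fail to reject H0.

W+ = 34.5, W- = 43.5, W = min = 34.5, p = 0.722542, fail to reject H0.
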